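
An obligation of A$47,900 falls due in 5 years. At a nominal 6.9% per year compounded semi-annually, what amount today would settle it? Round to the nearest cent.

Periodic rate i = 0.069/2 = 0.0345; n = 5 × 2 = 10 periods.
Discount factor = (1+0.0345)^(−10) = 0.712353; PV = 47,900 × 0.712353 = 34,121.6924

A$34,121.69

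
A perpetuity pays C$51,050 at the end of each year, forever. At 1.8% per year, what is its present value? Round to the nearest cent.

C$2,836,111.11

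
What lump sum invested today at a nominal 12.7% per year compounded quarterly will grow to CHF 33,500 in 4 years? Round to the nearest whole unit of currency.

Periodic rate i = 0.127/4 = 0.03175; n = 4 × 4 = 16 periods.
Discount factor = (1+0.03175)^(−16) = 0.606469; PV = 33,500 × 0.606469 = 20,316.6999

CHF 20,317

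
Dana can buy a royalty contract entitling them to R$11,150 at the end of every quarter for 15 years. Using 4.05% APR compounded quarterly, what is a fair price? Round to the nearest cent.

With 4 periods per year: i = 0.010125, n = 60.
PV = 11150 × [1 − (1+0.010125)^(−60)] / 0.010125 = 11150 × 44.802221 = 499,544.7682

R$499,544.77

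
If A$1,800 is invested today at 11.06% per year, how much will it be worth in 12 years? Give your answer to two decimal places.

1,800 × (1+0.1106)^12 = 1,800 × 3.521211 = 6,338.1795

A$6,338.18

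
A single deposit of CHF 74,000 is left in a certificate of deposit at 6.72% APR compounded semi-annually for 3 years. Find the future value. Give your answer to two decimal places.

i = 0.0672/2 = 0.0336 per half-year; n = 3·2 = 6.
FV = 74,000 × (1 + 0.0336)^6 = 90,229.1204

CHF 90,229.12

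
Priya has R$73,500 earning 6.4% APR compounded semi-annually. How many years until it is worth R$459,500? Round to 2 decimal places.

29.09 years

Periodic rate i = 0.064/2 = 0.032.
n = ln(459500/73500) / ln(1+0.032) = ln(6.25170) / 0.031499 = 58.1883 half-years
= 58.1883/2 years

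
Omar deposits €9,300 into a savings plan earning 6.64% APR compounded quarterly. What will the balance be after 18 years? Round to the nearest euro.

€30,429

With 4 periods per year: i = 0.0166, n = 72.
FV = 9,300 × (1 + 0.0166)^72 = 30,429.2000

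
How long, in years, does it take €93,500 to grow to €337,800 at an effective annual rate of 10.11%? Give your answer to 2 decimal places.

13.34 years

(1+i)^n = 337800/93500 = 3.61283, so n = ln 3.61283 / ln 1.1011 = 13.3371 years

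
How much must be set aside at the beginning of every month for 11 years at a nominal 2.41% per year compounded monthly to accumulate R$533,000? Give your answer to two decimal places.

With 12 periods per year: i = 0.00200833, n = 132.
PMT = 533000 / ( [(1+0.00200833)^132 − 1] / 0.00200833 × (1+i) ) = 533000 / 151.281549 = 3,523.2320

R$3,523.23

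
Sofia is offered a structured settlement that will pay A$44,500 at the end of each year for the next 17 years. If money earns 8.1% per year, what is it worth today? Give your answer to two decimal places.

A$403,219.46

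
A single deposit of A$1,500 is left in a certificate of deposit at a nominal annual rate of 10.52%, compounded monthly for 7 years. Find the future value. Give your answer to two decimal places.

A$3,122.57

With 12 periods per year: i = 0.00876667, n = 84.
FV = 1,500 × (1 + 0.00876667)^84 = 3,122.5687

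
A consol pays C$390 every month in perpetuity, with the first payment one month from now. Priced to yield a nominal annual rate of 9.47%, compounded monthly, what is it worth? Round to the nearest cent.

C$49,419.22

Periodic rate i = 0.0947/12 = 0.00789167.
PV = C/r = 390/0.00789167 = 49,419.2186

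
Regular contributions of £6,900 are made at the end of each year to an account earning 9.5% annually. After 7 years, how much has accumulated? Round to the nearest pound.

FV = PMT · [(1+i)^n − 1] / i = 6900 · 9.342648 = 64,464.2746

£64,464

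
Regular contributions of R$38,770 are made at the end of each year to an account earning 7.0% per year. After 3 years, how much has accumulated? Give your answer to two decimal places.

R$124,641.67

Accumulation factor s(3|0.07) = 3.214900; FV = 38770 × 3.214900 = 124,641.6730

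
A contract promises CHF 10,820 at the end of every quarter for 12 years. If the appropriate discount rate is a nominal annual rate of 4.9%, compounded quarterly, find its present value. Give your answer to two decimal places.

CHF 390,911.31

Periodic rate i = 0.049/4 = 0.01225; n = 12 × 4 = 48 periods.
PV = PMT · [1 − (1+i)^(−n)] / i = 10820 · 36.128586 = 390,911.3057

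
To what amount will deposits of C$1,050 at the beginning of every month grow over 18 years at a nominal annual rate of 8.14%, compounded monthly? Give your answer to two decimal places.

C$515,374.27

Periodic rate i = 0.0814/12 = 0.00678333; n = 18 × 12 = 216 periods.
FV = PMT · [(1+i)^n − 1] / i × (1+i) = 1050 · 490.832640 = 515,374.2724
(annuity-due: payments at period start, so ×(1+i).)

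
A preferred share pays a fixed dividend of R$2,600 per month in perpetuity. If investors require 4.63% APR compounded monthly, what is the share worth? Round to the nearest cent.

R$673,866.09

Periodic rate i = 0.0463/12 = 0.00385833.
PV = C/r = 2600/0.00385833 = 673,866.0907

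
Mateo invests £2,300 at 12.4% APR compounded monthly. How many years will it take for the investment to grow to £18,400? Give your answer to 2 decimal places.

16.86 years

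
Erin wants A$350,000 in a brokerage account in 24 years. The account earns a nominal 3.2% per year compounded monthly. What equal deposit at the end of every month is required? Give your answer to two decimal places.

With 12 periods per year: i = 0.00266667, n = 288.
PMT = 350000 / ( [(1+0.00266667)^288 − 1] / 0.00266667 ) = 350000 / 432.468337 = 809.3078

A$809.31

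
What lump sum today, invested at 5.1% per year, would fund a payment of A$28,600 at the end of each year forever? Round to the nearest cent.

A$560,784.31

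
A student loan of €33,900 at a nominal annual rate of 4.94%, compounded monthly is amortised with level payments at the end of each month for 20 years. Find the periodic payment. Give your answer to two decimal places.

€222.60

i = 0.0494/12 = 0.00411667 per month; n = 20·12 = 240.
PMT = 33900 / ( [1 − (1+0.00411667)^(−240)] / 0.00411667 ) = 33900 / 152.289122 = 222.6029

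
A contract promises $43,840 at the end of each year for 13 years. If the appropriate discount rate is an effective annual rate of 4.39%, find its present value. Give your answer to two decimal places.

Annuity factor a(13|0.0439) = 9.748281; PV = 43840 × 9.748281 = 427,364.6534

$427,364.65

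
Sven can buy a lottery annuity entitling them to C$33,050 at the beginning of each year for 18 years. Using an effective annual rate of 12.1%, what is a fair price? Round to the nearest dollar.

C$267,008

Annuity factor a(18|0.121) × (1+i) = 8.078915; PV = 33050 × 8.078915 = 267,008.1278
(annuity-due: payments at period start, so ×(1+i).)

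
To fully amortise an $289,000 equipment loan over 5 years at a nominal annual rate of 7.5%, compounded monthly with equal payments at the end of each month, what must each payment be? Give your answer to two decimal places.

Periodic rate i = 0.075/12 = 0.00625; n = 5 × 12 = 60 periods.
PMT = 289000 / ( [1 − (1+0.00625)^(−60)] / 0.00625 ) = 289000 / 49.905308 = 5,790.9671

$5,790.97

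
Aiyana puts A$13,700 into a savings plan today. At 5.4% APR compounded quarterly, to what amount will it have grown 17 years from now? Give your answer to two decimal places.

A$34,098.54

i = 0.054/4 = 0.0135 per quarter; n = 17·4 = 68.
13,700 × (1+0.0135)^68 = 13,700 × 2.488944 = 34,098.5391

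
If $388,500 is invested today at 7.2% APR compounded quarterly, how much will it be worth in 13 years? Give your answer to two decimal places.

$982,370.88

Periodic rate i = 0.072/4 = 0.018; n = 13 × 4 = 52 periods.
FV = 388,500 × (1 + 0.018)^52 = 982,370.8773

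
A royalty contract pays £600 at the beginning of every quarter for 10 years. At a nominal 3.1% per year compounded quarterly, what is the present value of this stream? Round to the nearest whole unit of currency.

i = 0.031/4 = 0.00775 per quarter; n = 10·4 = 40.
PV = 600 × [1 − (1+0.00775)^(−40)] / 0.00775 × (1+i) = 600 × 34.546449 = 20,727.8695
(Beginning-of-period payments → annuity-due factor ×(1+i).)

£20,728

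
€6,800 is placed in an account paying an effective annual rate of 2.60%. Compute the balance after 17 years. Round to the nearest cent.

FV = PV·(1+i)^n = 6,800 × 1.547053 = 10,519.9590

€10,519.96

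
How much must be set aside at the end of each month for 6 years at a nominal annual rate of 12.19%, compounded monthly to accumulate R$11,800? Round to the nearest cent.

i = 0.1219/12 = 0.0101583 per month; n = 6·12 = 72.
PMT = 11800 / ( [(1+0.0101583)^72 − 1] / 0.0101583 ) = 11800 / 105.365143 = 111.9915

R$111.99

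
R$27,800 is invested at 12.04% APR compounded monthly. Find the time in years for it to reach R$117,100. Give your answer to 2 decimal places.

12.00 years

Periodic rate i = 0.1204/12 = 0.0100333.
(1+i)^n = 117100/27800 = 4.21223, so n = ln 4.21223 / ln 1.01003 = 144.0393 months
= 144.0393/12 years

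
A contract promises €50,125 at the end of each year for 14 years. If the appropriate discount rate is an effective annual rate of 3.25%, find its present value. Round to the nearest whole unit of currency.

€556,686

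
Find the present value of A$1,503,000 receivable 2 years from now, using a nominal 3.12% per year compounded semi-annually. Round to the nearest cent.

i = 0.0312/2 = 0.0156 per half-year; n = 2·2 = 4.
Discount factor = (1+0.0156)^(−4) = 0.939960; PV = 1,503,000 × 0.939960 = 1,412,759.4200

A$1,412,759.42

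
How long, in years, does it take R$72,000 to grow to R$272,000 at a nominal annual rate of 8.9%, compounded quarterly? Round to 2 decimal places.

15.10 years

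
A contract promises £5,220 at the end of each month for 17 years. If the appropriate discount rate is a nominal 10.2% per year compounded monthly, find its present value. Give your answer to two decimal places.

£504,881.23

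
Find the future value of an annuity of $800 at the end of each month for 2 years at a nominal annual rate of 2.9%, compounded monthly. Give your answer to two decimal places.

$19,743.18

i = 0.029/12 = 0.00241667 per month; n = 2·12 = 24.
FV = PMT · [(1+i)^n − 1] / i = 800 · 24.678972 = 19,743.1777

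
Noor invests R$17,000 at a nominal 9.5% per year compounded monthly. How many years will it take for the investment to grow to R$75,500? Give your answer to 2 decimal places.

Periodic rate i = 0.095/12 = 0.00791667.
(1+i)^n = 75500/17000 = 4.44118, so n = ln 4.44118 / ln 1.00792 = 189.0711 months
= 189.0711/12 years

15.76 years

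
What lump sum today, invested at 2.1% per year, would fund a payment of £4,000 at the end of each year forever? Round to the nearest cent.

PV = C/r = 4000/0.021 = 190,476.1905

£190,476.19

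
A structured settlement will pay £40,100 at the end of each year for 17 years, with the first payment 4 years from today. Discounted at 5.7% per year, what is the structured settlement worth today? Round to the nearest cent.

£363,572.68

Value one period before first payment (t=3): 40100 × [1 − (1+0.057)^(−17)] / 0.057 = 40100 × 10.707099 = 429,354.6798
PV₀ = 429,354.6798 / (1+0.057)^3 = 429,354.6798 / 1.180932 = 363,572.6779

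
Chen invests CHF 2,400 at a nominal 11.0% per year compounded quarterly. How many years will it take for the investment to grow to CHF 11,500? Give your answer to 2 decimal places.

Periodic rate i = 0.11/4 = 0.0275.
(1+i)^n = 11500/2400 = 4.79167, so n = ln 4.79167 / ln 1.0275 = 57.7573 quarters
= 57.7573/4 years

14.44 years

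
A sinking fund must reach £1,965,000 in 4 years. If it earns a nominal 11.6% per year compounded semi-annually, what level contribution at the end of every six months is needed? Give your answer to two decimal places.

£199,965.52

Periodic rate i = 0.116/2 = 0.058; n = 4 × 2 = 8 periods.
PMT = 1.965e+06 / ( [(1+0.058)^8 − 1] / 0.058 ) = 1.965e+06 / 9.826694 = 199,965.5174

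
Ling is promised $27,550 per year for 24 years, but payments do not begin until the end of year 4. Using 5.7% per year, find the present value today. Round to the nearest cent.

$301,082.48

PV at t=3 (ordinary 24-year annuity): 27550 × a(24|0.057) = 27550 × 12.905916 = 355,557.9913
Discount back 3 years: 355,557.9913 × (1+0.057)^(−3) = 355,557.9913 × 0.846789 = 301,082.4782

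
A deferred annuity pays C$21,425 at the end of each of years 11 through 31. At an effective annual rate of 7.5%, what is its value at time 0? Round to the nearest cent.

C$108,251.04

Value one period before first payment (t=10): 21425 × [1 − (1+0.075)^(−21)] / 0.075 = 21425 × 10.413480 = 223,108.8162
PV₀ = 223,108.8162 / (1+0.075)^10 = 223,108.8162 / 2.061032 = 108,251.0430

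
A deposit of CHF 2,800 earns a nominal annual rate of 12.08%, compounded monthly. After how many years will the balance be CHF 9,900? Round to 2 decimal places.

10.51 years

Periodic rate i = 0.1208/12 = 0.0100667.
n = ln(9900/2800) / ln(1+0.0100667) = ln(3.53571) / 0.010016 = 126.0856 months
= 126.0856/12 years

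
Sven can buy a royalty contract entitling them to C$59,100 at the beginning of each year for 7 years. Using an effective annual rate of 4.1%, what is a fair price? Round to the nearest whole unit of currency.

C$367,904

PV = 59100 × [1 − (1+0.041)^(−7)] / 0.041 × (1+i) = 59100 × 6.225114 = 367,904.2402
Payments are at the start of each period, so multiply by (1+i).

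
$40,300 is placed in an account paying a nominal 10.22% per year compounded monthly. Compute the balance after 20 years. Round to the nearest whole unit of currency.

With 12 periods per year: i = 0.00851667, n = 240.
40,300 × (1+0.00851667)^240 = 40,300 × 7.654893 = 308,492.1945

$308,492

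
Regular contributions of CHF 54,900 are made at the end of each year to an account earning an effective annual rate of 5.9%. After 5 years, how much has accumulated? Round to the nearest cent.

CHF 308,859.11

Accumulation factor s(5|0.059) = 5.625849; FV = 54900 × 5.625849 = 308,859.1108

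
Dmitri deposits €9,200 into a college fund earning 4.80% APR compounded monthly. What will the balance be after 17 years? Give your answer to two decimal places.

i = 0.048/12 = 0.004 per month; n = 17·12 = 204.
FV = 9,200 × (1 + 0.004)^204 = 20,771.3747

€20,771.37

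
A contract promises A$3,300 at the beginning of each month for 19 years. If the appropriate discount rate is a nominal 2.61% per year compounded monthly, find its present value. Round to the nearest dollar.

A$593,999

With 12 periods per year: i = 0.002175, n = 228.
Annuity factor a(228|0.002175) × (1+i) = 179.999572; PV = 3300 × 179.999572 = 593,998.5871
(Beginning-of-period payments → annuity-due factor ×(1+i).)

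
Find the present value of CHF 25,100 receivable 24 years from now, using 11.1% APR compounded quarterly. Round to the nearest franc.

CHF 1,813

With 4 periods per year: i = 0.02775, n = 96.
Discount factor = (1+0.02775)^(−96) = 0.072244; PV = 25,100 × 0.072244 = 1,813.3228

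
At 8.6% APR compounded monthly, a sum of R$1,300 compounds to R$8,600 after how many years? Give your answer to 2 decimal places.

22.05 years

Periodic rate i = 0.086/12 = 0.00716667.
n = ln(8600/1300) / ln(1+0.00716667) = ln(6.61538) / 0.007141 = 264.5805 months
= 264.5805/12 years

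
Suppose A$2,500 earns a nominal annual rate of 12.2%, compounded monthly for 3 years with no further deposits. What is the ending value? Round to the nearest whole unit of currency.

With 12 periods per year: i = 0.0101667, n = 36.
FV = PV·(1+i)^n = 2,500 × 1.439293 = 3,598.2325

A$3,598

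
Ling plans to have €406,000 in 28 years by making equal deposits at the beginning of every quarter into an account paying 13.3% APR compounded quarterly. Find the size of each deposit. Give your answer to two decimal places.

€343.87

i = 0.133/4 = 0.03325 per quarter; n = 28·4 = 112.
PMT = 406000 / ( [(1+0.03325)^112 − 1] / 0.03325 × (1+i) ) = 406000 / 1180.694619 = 343.8654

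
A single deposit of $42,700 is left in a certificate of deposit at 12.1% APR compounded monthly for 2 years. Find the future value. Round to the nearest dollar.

With 12 periods per year: i = 0.0100833, n = 24.
FV = 42,700 × (1 + 0.0100833)^24 = 54,325.1331

$54,325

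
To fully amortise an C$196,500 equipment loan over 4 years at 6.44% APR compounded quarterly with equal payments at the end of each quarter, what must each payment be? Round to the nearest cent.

With 4 periods per year: i = 0.0161, n = 16.
PMT = 196500 / ( [1 − (1+0.0161)^(−16)] / 0.0161 ) = 196500 / 14.006726 = 14,028.9748

C$14,028.97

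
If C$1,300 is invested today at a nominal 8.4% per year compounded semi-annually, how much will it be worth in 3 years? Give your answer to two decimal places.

C$1,663.99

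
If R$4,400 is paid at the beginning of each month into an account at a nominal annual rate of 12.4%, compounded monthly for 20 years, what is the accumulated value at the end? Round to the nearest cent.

Periodic rate i = 0.124/12 = 0.0103333; n = 20 × 12 = 240 periods.
Accumulation factor s(240|0.0103333) × (1+i) = 1055.009536; FV = 4400 × 1055.009536 = 4,642,041.9567
(annuity-due: payments at period start, so ×(1+i).)

R$4,642,041.96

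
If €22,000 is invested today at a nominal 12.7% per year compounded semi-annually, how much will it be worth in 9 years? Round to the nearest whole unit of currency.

€66,634

Periodic rate i = 0.127/2 = 0.0635; n = 9 × 2 = 18 periods.
FV = PV·(1+i)^n = 22,000 × 3.028830 = 66,634.2597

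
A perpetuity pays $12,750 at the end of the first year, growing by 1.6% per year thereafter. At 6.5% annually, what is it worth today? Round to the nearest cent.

PV = D₁/(r − g) = 12750/(0.065 − 0.016) = 260,204.0816

$260,204.08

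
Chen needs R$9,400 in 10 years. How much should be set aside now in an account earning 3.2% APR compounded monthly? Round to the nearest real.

R$6,829

With 12 periods per year: i = 0.00266667, n = 120.
PV = FV·(1+i)^(−n) = 9,400 × 0.726458 = 6,828.7087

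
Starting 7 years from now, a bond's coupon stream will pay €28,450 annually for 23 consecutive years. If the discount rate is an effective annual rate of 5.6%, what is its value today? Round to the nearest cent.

€261,736.02

PV at t=6 (ordinary 23-year annuity): 28450 × a(23|0.056) = 28450 × 12.757475 = 362,950.1761
Discount back 6 years: 362,950.1761 × (1+0.056)^(−6) = 362,950.1761 × 0.721135 = 261,736.0248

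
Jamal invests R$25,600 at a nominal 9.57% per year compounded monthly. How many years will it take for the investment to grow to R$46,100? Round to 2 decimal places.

6.17 years

Periodic rate i = 0.0957/12 = 0.007975.
(1+i)^n = 46100/25600 = 1.80078, so n = ln 1.80078 / ln 1.00798 = 74.0518 months
= 74.0518/12 years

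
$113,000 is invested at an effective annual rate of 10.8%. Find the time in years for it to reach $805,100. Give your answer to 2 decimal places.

19.15 years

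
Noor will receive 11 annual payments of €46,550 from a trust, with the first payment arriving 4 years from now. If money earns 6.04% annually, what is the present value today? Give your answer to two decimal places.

Value one period before first payment (t=3): 46550 × [1 − (1+0.0604)^(−11)] / 0.0604 = 46550 × 7.870765 = 366,384.1038
Discount back 3 years: 366,384.1038 × (1+0.0604)^(−3) = 366,384.1038 × 0.838669 = 307,275.1686

€307,275.17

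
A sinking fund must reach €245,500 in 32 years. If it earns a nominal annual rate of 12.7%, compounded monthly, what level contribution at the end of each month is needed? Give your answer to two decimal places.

Periodic rate i = 0.127/12 = 0.0105833; n = 32 × 12 = 384 periods.
PMT = 245500 / ( [(1+0.0105833)^384 − 1] / 0.0105833 ) = 245500 / 5289.152040 = 46.4158

€46.42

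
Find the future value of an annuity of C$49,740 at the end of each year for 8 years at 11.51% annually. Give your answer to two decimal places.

C$600,950.76

FV = 49740 × [(1+0.1151)^8 − 1] / 0.1151 = 49740 × 12.081841 = 600,950.7627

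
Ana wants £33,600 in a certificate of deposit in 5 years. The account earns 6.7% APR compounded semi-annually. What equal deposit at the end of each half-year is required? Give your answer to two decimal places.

Periodic rate i = 0.067/2 = 0.0335; n = 5 × 2 = 10 periods.
PMT = 33600 / ( [(1+0.0335)^10 − 1] / 0.0335 ) = 33600 / 11.650391 = 2,884.0233

£2,884.02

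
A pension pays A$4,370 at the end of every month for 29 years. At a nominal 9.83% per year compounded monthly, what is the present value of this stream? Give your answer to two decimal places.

With 12 periods per year: i = 0.00819167, n = 348.
PV = PMT · [1 − (1+i)^(−n)] / i = 4370 · 114.936438 = 502,272.2348

A$502,272.23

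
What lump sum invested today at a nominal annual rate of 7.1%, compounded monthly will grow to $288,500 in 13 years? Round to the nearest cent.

$114,940.53

Periodic rate i = 0.071/12 = 0.00591667; n = 13 × 12 = 156 periods.
Discount factor = (1+0.00591667)^(−156) = 0.398407; PV = 288,500 × 0.398407 = 114,940.5347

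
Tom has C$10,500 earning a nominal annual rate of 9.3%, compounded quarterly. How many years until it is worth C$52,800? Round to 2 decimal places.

17.57 years

Periodic rate i = 0.093/4 = 0.02325.
n = ln(52800/10500) / ln(1+0.02325) = ln(5.02857) / 0.022984 = 70.2727 quarters
= 70.2727/4 years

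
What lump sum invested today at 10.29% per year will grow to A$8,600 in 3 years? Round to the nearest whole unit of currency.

A$6,410

PV = 8,600 / (1 + 0.1029)^3 = 8,600 / 1.341555 = 6,410.4725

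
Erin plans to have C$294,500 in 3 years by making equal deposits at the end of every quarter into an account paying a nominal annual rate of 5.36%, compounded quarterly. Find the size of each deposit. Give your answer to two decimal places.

C$22,785.09

i = 0.0536/4 = 0.0134 per quarter; n = 3·4 = 12.
PMT = 294500 / ( [(1+0.0134)^12 − 1] / 0.0134 ) = 294500 / 12.925120 = 22,785.0880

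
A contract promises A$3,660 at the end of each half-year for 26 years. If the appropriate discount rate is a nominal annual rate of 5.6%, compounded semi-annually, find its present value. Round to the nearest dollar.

With 2 periods per year: i = 0.028, n = 52.
PV = 3660 × [1 − (1+0.028)^(−52)] / 0.028 = 3660 × 27.218569 = 99,619.9637

A$99,620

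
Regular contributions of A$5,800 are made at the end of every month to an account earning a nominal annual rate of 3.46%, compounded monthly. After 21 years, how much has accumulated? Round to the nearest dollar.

A$2,144,075

Periodic rate i = 0.0346/12 = 0.00288333; n = 21 × 12 = 252 periods.
FV = 5800 × [(1+0.00288333)^252 − 1] / 0.00288333 = 5800 × 369.668081 = 2,144,074.8671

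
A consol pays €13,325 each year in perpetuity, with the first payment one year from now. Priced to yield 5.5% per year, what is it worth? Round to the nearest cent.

€242,272.73

PV = C/r = 13325/0.055 = 242,272.7273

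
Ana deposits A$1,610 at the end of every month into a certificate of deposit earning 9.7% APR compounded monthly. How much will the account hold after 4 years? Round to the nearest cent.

A$93,957.43

i = 0.097/12 = 0.00808333 per month; n = 4·12 = 48.
Accumulation factor s(48|0.00808333) = 58.358652; FV = 1610 × 58.358652 = 93,957.4290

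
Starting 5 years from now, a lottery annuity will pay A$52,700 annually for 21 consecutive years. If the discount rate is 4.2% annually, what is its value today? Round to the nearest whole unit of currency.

Value one period before first payment (t=4): 52700 × [1 − (1+0.042)^(−21)] / 0.042 = 52700 × 13.774264 = 725,903.7242
PV₀ = 725,903.7242 / (1+0.042)^4 = 725,903.7242 / 1.178883 = 615,755.2859

A$615,755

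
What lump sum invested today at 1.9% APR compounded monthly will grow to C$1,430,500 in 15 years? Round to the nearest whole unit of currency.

C$1,075,999

With 12 periods per year: i = 0.00158333, n = 180.
PV = FV·(1+i)^(−n) = 1,430,500 × 0.752184 = 1,075,998.8798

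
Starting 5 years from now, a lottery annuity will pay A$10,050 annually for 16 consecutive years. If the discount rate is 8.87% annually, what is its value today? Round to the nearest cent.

Value one period before first payment (t=4): 10050 × [1 − (1+0.0887)^(−16)] / 0.0887 = 10050 × 8.379649 = 84,215.4695
Discount back 4 years: 84,215.4695 × (1+0.0887)^(−4) = 84,215.4695 × 0.711815 = 59,945.8306

A$59,945.83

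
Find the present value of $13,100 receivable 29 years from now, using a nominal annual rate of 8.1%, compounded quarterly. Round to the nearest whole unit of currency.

$1,280

Periodic rate i = 0.081/4 = 0.02025; n = 29 × 4 = 116 periods.
PV = FV·(1+i)^(−n) = 13,100 × 0.097731 = 1,280.2810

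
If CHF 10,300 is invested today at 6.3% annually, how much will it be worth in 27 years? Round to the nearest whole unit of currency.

CHF 53,609

FV = 10,300 × (1 + 0.063)^27 = 53,608.7112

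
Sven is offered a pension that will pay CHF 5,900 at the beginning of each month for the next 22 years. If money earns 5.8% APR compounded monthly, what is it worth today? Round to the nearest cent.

CHF 883,131.01

With 12 periods per year: i = 0.00483333, n = 264.
PV = 5900 × [1 − (1+0.00483333)^(−264)] / 0.00483333 × (1+i) = 5900 × 149.683221 = 883,131.0053
(annuity-due: payments at period start, so ×(1+i).)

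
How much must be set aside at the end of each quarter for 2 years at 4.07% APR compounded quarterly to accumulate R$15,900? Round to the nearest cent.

Periodic rate i = 0.0407/4 = 0.010175; n = 2 × 4 = 8 periods.
FV-annuity factor = 8.290772; PMT = 15900 / 8.290772 = 1,917.7949

R$1,917.79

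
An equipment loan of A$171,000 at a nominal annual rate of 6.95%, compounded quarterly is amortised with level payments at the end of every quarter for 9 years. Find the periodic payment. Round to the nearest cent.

A$6,429.27

i = 0.0695/4 = 0.017375 per quarter; n = 9·4 = 36.
Annuity-PV factor = 26.597092; PMT = 171000 / 26.597092 = 6,429.2743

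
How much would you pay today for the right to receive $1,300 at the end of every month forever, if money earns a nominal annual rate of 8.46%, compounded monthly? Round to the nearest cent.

$184,397.16

Periodic rate i = 0.0846/12 = 0.00705.
PV = PMT / i = 1300 / 0.00705 = 184,397.1631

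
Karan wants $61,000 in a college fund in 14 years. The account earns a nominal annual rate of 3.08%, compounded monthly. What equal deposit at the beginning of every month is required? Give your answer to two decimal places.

$290.13

i = 0.0308/12 = 0.00256667 per month; n = 14·12 = 168.
PMT = 61000 / ( [(1+0.00256667)^168 − 1] / 0.00256667 × (1+i) ) = 61000 / 210.247343 = 290.1345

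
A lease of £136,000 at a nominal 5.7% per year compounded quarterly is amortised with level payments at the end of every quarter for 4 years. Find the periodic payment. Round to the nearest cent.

£9,565.95

With 4 periods per year: i = 0.01425, n = 16.
PMT = 136000 / ( [1 − (1+0.01425)^(−16)] / 0.01425 ) = 136000 / 14.217092 = 9,565.9506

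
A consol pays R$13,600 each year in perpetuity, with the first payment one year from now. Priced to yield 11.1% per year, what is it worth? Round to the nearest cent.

R$122,522.52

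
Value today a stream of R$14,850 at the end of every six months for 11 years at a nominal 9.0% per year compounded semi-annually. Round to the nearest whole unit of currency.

With 2 periods per year: i = 0.045, n = 22.
PV = 14850 × [1 − (1+0.045)^(−22)] / 0.045 = 14850 × 13.784425 = 204,698.7077

R$204,699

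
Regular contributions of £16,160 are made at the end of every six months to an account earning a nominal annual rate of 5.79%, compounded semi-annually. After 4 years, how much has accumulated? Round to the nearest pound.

£143,166

Periodic rate i = 0.0579/2 = 0.02895; n = 4 × 2 = 8 periods.
FV = 16160 × [(1+0.02895)^8 − 1] / 0.02895 = 16160 × 8.859272 = 143,165.8366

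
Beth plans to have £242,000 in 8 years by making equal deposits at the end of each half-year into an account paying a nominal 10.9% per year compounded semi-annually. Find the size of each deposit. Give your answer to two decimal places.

Periodic rate i = 0.109/2 = 0.0545; n = 8 × 2 = 16 periods.
PMT = 242000 / ( [(1+0.0545)^16 − 1] / 0.0545 ) = 242000 / 24.540665 = 9,861.1836

£9,861.18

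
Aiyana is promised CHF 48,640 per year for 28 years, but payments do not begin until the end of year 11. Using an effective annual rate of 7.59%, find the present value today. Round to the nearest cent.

CHF 268,584.50

Value one period before first payment (t=10): 48640 × [1 − (1+0.0759)^(−28)] / 0.0759 = 48640 × 11.476421 = 558,213.0954
PV₀ = 558,213.0954 / (1+0.0759)^10 = 558,213.0954 / 2.078352 = 268,584.4997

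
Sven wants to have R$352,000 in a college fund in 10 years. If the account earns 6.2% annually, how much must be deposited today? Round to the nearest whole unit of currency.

Discount factor = (1+0.062)^(−10) = 0.547968; PV = 352,000 × 0.547968 = 192,884.5739

R$192,885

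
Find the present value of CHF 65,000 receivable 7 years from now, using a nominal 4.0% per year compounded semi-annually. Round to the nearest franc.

CHF 49,262

Periodic rate i = 0.04/2 = 0.02; n = 7 × 2 = 14 periods.
PV = FV·(1+i)^(−n) = 65,000 × 0.757875 = 49,261.8766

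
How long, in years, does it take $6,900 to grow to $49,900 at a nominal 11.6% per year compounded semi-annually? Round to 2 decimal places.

Periodic rate i = 0.116/2 = 0.058.
(1+i)^n = 49900/6900 = 7.23188, so n = ln 7.23188 / ln 1.058 = 35.0920 half-years
= 35.0920/2 years

17.55 years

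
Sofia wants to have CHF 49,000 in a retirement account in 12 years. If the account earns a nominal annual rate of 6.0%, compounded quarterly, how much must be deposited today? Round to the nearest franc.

With 4 periods per year: i = 0.015, n = 48.
PV = FV·(1+i)^(−n) = 49,000 × 0.489362 = 23,978.7231

CHF 23,979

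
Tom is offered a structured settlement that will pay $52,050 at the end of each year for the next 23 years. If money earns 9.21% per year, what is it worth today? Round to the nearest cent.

$490,651.82

Annuity factor a(23|0.0921) = 9.426548; PV = 52050 × 9.426548 = 490,651.8172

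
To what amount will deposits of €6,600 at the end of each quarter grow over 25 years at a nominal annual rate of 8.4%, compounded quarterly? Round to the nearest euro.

€2,197,016

i = 0.084/4 = 0.021 per quarter; n = 25·4 = 100.
FV = 6600 × [(1+0.021)^100 − 1] / 0.021 = 6600 × 332.881174 = 2,197,015.7478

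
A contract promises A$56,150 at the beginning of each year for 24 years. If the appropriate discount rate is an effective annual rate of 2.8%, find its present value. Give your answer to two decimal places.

A$998,955.39

PV = 56150 × [1 − (1+0.028)^(−24)] / 0.028 × (1+i) = 56150 × 17.790835 = 998,955.3899
(annuity-due: payments at period start, so ×(1+i).)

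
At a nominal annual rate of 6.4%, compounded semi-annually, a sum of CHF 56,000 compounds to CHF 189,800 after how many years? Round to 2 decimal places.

19.38 years

Periodic rate i = 0.064/2 = 0.032.
n = ln(189800/56000) / ln(1+0.032) = ln(3.38929) / 0.031499 = 38.7515 half-years
= 38.7515/2 years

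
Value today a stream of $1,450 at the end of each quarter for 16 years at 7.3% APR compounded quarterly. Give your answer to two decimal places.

$54,481.84

With 4 periods per year: i = 0.01825, n = 64.
Annuity factor a(64|0.01825) = 37.573681; PV = 1450 × 37.573681 = 54,481.8369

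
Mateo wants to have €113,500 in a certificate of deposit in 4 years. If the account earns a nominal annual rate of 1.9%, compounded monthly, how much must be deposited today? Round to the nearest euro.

€105,200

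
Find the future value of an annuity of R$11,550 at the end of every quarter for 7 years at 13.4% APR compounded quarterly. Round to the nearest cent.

R$522,646.30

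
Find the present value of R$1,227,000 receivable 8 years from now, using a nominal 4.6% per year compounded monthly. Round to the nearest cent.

i = 0.046/12 = 0.00383333 per month; n = 8·12 = 96.
PV = FV·(1+i)^(−n) = 1,227,000 × 0.692604 = 849,825.4545

R$849,825.45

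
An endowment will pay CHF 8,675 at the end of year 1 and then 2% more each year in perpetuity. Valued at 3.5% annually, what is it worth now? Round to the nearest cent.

CHF 578,333.33

PV = D₁/(r − g) = 8675/(0.035 − 0.02) = 578,333.3333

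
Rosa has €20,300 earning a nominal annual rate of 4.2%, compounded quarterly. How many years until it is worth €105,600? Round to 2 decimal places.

Periodic rate i = 0.042/4 = 0.0105.
(1+i)^n = 105600/20300 = 5.20197, so n = ln 5.20197 / ln 1.0105 = 157.8743 quarters
= 157.8743/4 years

39.47 years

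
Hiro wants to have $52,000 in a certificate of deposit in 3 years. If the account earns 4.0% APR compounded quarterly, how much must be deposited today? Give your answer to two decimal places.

With 4 periods per year: i = 0.01, n = 12.
Discount factor = (1+0.01)^(−12) = 0.887449; PV = 52,000 × 0.887449 = 46,147.3597

$46,147.36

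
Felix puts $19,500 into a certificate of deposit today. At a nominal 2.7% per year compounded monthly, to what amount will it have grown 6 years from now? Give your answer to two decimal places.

$22,925.10

With 12 periods per year: i = 0.00225, n = 72.
FV = PV·(1+i)^n = 19,500 × 1.175646 = 22,925.1025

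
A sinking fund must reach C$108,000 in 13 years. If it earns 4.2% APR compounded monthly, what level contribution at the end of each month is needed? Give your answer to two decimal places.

C$521.60

With 12 periods per year: i = 0.0035, n = 156.
FV-annuity factor = 207.053990; PMT = 108000 / 207.053990 = 521.6031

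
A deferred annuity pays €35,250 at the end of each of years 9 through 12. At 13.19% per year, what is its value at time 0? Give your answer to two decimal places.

€38,760.75

Value one period before first payment (t=8): 35250 × [1 − (1+0.1319)^(−4)] / 0.1319 = 35250 × 2.962767 = 104,437.5365
Discount back 8 years: 104,437.5365 × (1+0.1319)^(−8) = 104,437.5365 × 0.371138 = 38,760.7471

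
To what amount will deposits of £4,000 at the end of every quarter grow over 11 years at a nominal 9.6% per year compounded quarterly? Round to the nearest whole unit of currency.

£306,536

i = 0.096/4 = 0.024 per quarter; n = 11·4 = 44.
Accumulation factor s(44|0.024) = 76.633907; FV = 4000 × 76.633907 = 306,535.6278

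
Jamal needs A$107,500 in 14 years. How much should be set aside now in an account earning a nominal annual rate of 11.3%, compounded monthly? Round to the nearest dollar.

A$22,262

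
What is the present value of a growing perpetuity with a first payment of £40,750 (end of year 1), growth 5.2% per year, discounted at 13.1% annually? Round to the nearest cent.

PV = D₁/(r − g) = 40750/(0.131 − 0.052) = 515,822.7848

£515,822.78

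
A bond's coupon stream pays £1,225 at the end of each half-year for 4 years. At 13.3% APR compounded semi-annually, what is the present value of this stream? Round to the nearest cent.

£7,415.10

i = 0.133/2 = 0.0665 per half-year; n = 4·2 = 8.
PV = PMT · [1 − (1+i)^(−n)] / i = 1225 · 6.053144 = 7,415.1019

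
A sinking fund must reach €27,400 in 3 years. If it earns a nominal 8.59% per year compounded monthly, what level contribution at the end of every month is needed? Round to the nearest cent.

€669.96

With 12 periods per year: i = 0.00715833, n = 36.
FV-annuity factor = 40.898250; PMT = 27400 / 40.898250 = 669.9553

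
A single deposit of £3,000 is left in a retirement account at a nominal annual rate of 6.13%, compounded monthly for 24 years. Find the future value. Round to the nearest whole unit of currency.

With 12 periods per year: i = 0.00510833, n = 288.
3,000 × (1+0.00510833)^288 = 3,000 × 4.338181 = 13,014.5420

£13,015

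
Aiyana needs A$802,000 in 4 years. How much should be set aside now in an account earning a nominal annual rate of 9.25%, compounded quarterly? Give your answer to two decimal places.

Periodic rate i = 0.0925/4 = 0.023125; n = 4 × 4 = 16 periods.
PV = FV·(1+i)^(−n) = 802,000 × 0.693651 = 556,307.8909

A$556,307.89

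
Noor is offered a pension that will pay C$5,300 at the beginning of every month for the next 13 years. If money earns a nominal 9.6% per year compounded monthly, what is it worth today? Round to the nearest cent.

C$475,134.74

Periodic rate i = 0.096/12 = 0.008; n = 13 × 12 = 156 periods.
PV = PMT · [1 − (1+i)^(−n)] / i × (1+i) = 5300 · 89.648065 = 475,134.7432
(annuity-due: payments at period start, so ×(1+i).)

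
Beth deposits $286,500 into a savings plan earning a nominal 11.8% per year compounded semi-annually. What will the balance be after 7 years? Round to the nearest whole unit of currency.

$639,246

i = 0.118/2 = 0.059 per half-year; n = 7·2 = 14.
FV = PV·(1+i)^n = 286,500 × 2.231225 = 639,246.0716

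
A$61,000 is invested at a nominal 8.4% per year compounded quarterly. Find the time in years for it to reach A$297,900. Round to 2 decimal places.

Periodic rate i = 0.084/4 = 0.021.
n = ln(297900/61000) / ln(1+0.021) = ln(4.88361) / 0.020783 = 76.3085 quarters
= 76.3085/4 years

19.08 years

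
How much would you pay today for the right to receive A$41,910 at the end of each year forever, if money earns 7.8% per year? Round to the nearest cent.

A$537,307.69

PV = C/r = 41910/0.078 = 537,307.6923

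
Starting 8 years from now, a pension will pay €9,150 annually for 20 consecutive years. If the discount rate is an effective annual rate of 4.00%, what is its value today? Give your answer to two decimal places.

Value one period before first payment (t=7): 9150 × [1 − (1+0.04)^(−20)] / 0.04 = 9150 × 13.590326 = 124,351.4861
Discount back 7 years: 124,351.4861 × (1+0.04)^(−7) = 124,351.4861 × 0.759918 = 94,496.9094

€94,496.91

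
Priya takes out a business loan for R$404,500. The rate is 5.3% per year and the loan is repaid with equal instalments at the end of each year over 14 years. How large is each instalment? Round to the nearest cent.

R$41,651.74

PMT = 404500 / ( [1 − (1+0.053)^(−14)] / 0.053 ) = 404500 / 9.711479 = 41,651.7418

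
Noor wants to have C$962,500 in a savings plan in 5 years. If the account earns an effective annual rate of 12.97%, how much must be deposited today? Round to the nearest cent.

Discount factor = (1+0.1297)^(−5) = 0.543481; PV = 962,500 × 0.543481 = 523,100.4509

C$523,100.45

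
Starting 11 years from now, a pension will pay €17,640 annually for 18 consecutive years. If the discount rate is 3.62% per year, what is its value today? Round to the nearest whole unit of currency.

€161,431

PV at t=10 (ordinary 18-year annuity): 17640 × a(18|0.0362) = 17640 × 13.059432 = 230,368.3726
PV₀ = 230,368.3726 / (1+0.0362)^10 = 230,368.3726 / 1.427039 = 161,431.0141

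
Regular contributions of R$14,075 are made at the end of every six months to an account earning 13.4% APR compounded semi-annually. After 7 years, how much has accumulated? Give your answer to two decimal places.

i = 0.134/2 = 0.067 per half-year; n = 7·2 = 14.
FV = PMT · [(1+i)^n − 1] / i = 14075 · 22.076786 = 310,730.7661

R$310,730.77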